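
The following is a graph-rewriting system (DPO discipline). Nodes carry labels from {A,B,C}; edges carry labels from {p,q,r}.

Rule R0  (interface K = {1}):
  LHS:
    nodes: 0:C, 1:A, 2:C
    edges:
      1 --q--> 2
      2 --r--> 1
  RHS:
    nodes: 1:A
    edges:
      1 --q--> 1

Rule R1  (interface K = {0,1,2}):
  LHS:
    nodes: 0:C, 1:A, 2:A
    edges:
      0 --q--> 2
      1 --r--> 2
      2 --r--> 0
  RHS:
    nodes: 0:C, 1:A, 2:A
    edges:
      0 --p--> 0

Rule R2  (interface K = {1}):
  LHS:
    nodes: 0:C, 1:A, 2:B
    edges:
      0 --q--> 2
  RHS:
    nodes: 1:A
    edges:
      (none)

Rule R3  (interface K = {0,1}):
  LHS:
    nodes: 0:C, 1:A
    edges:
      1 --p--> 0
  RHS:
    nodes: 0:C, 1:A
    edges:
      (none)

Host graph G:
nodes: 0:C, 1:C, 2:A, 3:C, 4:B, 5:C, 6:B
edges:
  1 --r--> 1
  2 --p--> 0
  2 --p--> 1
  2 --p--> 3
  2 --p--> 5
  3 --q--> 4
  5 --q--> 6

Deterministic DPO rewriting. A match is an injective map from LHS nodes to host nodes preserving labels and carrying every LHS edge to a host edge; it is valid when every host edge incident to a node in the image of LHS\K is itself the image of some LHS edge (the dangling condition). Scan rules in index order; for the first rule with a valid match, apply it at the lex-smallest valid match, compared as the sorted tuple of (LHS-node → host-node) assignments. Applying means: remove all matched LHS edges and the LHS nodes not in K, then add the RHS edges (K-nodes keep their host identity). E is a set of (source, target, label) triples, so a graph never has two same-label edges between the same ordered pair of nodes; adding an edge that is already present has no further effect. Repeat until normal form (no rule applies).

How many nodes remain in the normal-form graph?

initial: |V|=7 |E|=7  E = 1-r->1 2-p->0 2-p->1 2-p->3 2-p->5 3-q->4 5-q->6
step 1: apply R3 at {0↦0, 1↦2}  → |V|=7 |E|=6  E = 1-r->1 2-p->1 2-p->3 2-p->5 3-q->4 5-q->6
step 2: apply R3 at {0↦1, 1↦2}  → |V|=7 |E|=5  E = 1-r->1 2-p->3 2-p->5 3-q->4 5-q->6
step 3: apply R3 at {0↦3, 1↦2}  → |V|=7 |E|=4  E = 1-r->1 2-p->5 3-q->4 5-q->6
step 4: apply R2 at {0↦3, 1↦2, 2↦4}  → |V|=5 |E|=3  E = 1-r->1 2-p->5 5-q->6
step 5: apply R3 at {0↦5, 1↦2}  → |V|=5 |E|=2  E = 1-r->1 5-q->6
step 6: apply R2 at {0↦5, 1↦2, 2↦6}  → |V|=3 |E|=1  E = 1-r->1
normal form: no rule applies after step 6
NF nodes: {0:C, 1:C, 2:A}

Answer: 3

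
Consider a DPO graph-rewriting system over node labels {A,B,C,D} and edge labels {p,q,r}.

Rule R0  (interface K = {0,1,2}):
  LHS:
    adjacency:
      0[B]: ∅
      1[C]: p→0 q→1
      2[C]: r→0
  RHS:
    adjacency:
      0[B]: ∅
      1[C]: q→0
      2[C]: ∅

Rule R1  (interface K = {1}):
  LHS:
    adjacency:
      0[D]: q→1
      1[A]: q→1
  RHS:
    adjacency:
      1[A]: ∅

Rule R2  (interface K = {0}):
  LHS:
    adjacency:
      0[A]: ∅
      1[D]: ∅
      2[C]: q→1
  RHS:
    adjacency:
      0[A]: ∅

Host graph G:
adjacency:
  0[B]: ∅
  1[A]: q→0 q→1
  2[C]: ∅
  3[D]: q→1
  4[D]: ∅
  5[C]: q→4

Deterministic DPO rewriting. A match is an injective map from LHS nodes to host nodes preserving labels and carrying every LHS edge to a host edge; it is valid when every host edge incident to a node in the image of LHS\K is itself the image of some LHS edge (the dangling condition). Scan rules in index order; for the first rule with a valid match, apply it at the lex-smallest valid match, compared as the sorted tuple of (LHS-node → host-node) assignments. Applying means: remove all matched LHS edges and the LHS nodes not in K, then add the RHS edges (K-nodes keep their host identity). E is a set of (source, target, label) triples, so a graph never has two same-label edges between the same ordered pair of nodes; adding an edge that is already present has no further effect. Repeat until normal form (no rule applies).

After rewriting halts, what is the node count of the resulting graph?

Answer: 3

Rewrite trace:
start.  V:6 E:4  edges: 1-q->0 1-q->1 3-q->1 5-q->4
1. fire R1 via {0↦3, 1↦1}  →  V:5 E:2  edges: 1-q->0 5-q->4
2. fire R2 via {0↦1, 1↦4, 2↦5}  →  V:3 E:1  edges: 1-q->0
halt: no rule applies after step 2
NF nodes: {0:B, 1:A, 2:C}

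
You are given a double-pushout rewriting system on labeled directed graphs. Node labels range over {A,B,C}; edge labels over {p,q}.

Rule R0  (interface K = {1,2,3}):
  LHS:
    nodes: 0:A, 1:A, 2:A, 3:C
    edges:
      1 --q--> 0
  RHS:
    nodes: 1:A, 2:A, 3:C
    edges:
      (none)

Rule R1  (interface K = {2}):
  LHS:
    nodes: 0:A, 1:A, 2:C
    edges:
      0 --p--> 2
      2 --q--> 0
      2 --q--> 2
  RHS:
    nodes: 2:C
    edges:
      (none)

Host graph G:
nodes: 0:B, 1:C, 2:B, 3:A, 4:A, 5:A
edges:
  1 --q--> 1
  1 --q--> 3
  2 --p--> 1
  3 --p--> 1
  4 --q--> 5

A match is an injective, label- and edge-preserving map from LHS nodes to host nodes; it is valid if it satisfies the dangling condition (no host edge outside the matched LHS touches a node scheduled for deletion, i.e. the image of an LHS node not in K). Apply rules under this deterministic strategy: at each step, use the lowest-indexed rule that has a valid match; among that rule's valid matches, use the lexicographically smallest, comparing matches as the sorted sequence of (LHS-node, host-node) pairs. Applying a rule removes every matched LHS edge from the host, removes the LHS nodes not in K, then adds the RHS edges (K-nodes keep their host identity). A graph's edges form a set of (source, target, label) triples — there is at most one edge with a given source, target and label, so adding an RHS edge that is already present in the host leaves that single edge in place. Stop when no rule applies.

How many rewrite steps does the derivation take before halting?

Answer: 2

Steps:
initial: |V|=6 |E|=5  E = 1-q->1 1-q->3 2-p->1 3-p->1 4-q->5
step 1: apply R0 at {0↦5, 1↦4, 2↦3, 3↦1}  → |V|=5 |E|=4  E = 1-q->1 1-q->3 2-p->1 3-p->1
step 2: apply R1 at {0↦3, 1↦4, 2↦1}  → |V|=3 |E|=1  E = 2-p->1
final graph: no rule applies after step 2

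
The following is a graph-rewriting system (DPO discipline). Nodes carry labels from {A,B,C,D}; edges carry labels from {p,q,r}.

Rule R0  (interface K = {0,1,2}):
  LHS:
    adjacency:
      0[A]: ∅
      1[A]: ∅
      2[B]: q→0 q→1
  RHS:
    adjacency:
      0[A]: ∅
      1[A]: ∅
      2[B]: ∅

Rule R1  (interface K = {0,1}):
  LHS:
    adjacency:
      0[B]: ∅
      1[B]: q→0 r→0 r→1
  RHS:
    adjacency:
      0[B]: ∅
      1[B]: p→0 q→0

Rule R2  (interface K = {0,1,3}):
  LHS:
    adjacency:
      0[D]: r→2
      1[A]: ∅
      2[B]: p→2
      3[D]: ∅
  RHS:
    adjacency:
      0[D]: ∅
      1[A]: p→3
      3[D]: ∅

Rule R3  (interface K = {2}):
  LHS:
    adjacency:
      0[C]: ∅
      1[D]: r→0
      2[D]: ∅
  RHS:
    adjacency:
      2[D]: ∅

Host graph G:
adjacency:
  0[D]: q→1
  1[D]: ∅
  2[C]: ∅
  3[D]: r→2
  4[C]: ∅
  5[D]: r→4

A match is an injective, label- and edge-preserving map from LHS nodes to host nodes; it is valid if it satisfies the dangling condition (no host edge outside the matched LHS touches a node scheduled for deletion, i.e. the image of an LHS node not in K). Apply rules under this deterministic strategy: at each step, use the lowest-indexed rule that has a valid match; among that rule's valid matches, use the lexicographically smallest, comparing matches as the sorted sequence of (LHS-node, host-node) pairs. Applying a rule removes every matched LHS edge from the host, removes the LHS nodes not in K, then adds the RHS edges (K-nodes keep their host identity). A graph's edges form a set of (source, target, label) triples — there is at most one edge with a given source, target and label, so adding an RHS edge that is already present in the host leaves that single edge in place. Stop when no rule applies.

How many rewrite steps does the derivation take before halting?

initial: |V|=6 |E|=3  E = 0-q->1 3-r->2 5-r->4
step 1: apply R3 at {0↦2, 1↦3, 2↦0}  → |V|=4 |E|=2  E = 0-q->1 5-r->4
step 2: apply R3 at {0↦4, 1↦5, 2↦0}  → |V|=2 |E|=1  E = 0-q->1
halt: no rule applies after step 2

Answer: 2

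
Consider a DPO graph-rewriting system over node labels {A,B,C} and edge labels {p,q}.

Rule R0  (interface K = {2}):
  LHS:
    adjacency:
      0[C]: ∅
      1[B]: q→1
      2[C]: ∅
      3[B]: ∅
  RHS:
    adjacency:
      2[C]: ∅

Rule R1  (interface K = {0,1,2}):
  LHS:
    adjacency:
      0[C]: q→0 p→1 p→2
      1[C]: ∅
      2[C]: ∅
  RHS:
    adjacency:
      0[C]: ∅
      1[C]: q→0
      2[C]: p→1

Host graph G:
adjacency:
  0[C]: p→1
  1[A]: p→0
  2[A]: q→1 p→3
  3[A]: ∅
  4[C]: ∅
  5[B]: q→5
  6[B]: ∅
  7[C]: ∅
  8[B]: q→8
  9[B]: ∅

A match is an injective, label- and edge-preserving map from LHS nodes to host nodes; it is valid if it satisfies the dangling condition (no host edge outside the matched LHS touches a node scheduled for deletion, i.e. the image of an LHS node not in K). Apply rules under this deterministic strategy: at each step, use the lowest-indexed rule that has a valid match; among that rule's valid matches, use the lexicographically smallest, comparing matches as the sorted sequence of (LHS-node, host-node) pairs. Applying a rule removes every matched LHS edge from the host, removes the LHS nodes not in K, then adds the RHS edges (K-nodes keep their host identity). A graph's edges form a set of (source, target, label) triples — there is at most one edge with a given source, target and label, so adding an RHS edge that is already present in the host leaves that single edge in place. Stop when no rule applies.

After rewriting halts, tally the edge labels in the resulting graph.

start.  V:10 E:6  edges: 0-p->1 1-p->0 2-q->1 2-p->3 5-q->5 8-q->8
1. fire R0 via {0↦4, 1↦5, 2↦0, 3↦6}  →  V:7 E:5  edges: 0-p->1 1-p->0 2-q->1 2-p->3 8-q->8
2. fire R0 via {0↦7, 1↦8, 2↦0, 3↦9}  →  V:4 E:4  edges: 0-p->1 1-p->0 2-q->1 2-p->3
normal form: no rule applies after step 2
NF edges: [(0, 1, 'p'), (1, 0, 'p'), (2, 1, 'q'), (2, 3, 'p')]

Answer: p:3 q:1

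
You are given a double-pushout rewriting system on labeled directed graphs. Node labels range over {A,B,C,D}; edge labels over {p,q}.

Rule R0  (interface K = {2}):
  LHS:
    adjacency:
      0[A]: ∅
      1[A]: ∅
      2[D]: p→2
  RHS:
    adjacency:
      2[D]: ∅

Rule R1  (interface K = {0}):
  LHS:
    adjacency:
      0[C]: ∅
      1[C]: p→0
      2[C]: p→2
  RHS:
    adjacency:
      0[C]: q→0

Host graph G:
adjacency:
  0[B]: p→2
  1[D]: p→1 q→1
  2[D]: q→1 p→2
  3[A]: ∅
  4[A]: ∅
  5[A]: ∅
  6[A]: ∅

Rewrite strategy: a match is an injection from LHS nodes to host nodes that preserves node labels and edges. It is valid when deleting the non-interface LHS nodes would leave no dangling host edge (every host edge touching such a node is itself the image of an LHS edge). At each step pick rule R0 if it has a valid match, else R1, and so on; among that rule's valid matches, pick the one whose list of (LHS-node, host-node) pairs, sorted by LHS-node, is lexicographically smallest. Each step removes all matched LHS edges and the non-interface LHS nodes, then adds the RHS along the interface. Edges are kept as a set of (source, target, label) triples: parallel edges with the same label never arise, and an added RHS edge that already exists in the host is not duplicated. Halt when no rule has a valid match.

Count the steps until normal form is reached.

start.  V:7 E:5  edges: 0-p->2 1-p->1 1-q->1 2-q->1 2-p->2
1. fire R0 via {0↦3, 1↦4, 2↦1}  →  V:5 E:4  edges: 0-p->2 1-q->1 2-q->1 2-p->2
2. fire R0 via {0↦5, 1↦6, 2↦2}  →  V:3 E:3  edges: 0-p->2 1-q->1 2-q->1
halt: no rule applies after step 2

Answer: 2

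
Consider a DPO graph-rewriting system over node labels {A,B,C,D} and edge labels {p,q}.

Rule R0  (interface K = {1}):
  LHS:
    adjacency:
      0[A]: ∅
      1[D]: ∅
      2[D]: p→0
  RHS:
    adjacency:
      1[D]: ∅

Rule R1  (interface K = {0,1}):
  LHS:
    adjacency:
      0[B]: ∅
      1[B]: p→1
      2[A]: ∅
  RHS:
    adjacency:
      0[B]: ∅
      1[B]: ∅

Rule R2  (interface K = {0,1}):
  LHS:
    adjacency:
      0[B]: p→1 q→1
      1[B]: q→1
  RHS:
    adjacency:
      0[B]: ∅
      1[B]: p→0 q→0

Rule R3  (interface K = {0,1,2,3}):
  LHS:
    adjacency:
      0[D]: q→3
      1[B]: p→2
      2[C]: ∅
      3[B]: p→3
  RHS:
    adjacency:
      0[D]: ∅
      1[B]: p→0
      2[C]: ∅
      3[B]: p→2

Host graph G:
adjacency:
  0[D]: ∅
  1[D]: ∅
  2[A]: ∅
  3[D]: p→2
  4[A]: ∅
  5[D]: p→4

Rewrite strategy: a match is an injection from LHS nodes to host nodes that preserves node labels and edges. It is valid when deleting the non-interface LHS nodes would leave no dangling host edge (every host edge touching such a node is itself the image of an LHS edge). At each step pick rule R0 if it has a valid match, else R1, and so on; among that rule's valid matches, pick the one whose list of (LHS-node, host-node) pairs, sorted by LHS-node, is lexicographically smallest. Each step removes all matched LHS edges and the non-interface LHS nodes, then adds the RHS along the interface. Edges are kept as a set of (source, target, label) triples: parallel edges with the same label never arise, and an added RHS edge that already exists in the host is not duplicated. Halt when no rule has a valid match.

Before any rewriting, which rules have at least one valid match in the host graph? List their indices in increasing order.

Answer: [R0]

Derivation:
R0: 6 valid matches — {0↦2, 1↦0, 2↦3}, {0↦2, 1↦1, 2↦3}, {0↦2, 1↦5, 2↦3} (+3 more)
R1: no valid match — LHS pattern not found
R2: no valid match — LHS pattern not found
R3: no valid match — LHS pattern not found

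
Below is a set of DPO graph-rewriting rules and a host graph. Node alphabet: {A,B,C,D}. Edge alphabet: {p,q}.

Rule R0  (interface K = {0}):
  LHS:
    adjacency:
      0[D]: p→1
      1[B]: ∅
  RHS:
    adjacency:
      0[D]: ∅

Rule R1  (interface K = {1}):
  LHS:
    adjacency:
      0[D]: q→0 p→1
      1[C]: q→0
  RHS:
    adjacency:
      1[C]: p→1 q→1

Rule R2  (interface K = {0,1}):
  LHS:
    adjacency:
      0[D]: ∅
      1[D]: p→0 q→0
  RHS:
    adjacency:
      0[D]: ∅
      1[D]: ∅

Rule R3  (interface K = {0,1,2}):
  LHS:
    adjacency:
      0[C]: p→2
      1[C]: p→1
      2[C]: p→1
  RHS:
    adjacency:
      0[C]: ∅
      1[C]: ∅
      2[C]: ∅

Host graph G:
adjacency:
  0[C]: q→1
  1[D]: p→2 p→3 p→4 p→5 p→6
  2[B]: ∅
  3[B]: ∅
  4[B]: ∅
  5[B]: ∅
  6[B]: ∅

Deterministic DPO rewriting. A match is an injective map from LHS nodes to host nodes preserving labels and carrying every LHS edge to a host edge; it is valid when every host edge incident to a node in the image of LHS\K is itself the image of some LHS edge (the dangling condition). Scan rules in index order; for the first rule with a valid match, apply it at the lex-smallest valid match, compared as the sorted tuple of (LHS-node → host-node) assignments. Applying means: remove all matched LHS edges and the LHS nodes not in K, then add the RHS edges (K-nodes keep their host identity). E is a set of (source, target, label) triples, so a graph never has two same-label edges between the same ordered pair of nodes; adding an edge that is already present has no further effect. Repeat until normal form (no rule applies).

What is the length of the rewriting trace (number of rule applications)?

start.  V:7 E:6  edges: 0-q->1 1-p->2 1-p->3 1-p->4 1-p->5 1-p->6
1. fire R0 via {0↦1, 1↦2}  →  V:6 E:5  edges: 0-q->1 1-p->3 1-p->4 1-p->5 1-p->6
2. fire R0 via {0↦1, 1↦3}  →  V:5 E:4  edges: 0-q->1 1-p->4 1-p->5 1-p->6
3. fire R0 via {0↦1, 1↦4}  →  V:4 E:3  edges: 0-q->1 1-p->5 1-p->6
4. fire R0 via {0↦1, 1↦5}  →  V:3 E:2  edges: 0-q->1 1-p->6
5. fire R0 via {0↦1, 1↦6}  →  V:2 E:1  edges: 0-q->1
normal form: no rule applies after step 5

Answer: 5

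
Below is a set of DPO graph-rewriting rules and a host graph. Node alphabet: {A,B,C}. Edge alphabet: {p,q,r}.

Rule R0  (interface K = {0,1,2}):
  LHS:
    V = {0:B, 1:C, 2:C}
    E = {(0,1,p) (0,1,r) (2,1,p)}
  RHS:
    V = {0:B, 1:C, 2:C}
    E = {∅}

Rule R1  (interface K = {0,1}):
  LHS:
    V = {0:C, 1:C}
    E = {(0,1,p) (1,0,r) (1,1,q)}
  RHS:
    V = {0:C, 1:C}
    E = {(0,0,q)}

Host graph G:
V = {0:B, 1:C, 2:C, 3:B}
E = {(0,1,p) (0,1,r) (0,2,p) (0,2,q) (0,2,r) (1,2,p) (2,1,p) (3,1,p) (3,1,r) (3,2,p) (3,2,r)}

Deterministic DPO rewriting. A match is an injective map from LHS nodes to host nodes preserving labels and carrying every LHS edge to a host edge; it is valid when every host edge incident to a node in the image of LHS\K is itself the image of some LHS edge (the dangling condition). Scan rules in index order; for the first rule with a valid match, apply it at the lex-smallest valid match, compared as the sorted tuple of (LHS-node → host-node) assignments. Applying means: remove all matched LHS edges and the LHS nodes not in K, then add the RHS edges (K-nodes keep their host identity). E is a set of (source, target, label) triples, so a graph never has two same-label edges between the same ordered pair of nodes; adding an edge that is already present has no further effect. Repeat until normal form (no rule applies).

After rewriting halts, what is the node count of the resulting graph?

Answer: 4

Rewrite trace:
initial: |V|=4 |E|=11  E = 0-p->1 0-r->1 0-p->2 0-q->2 0-r->2 1-p->2 2-p->1 3-p->1 3-r->1 3-p->2 3-r->2
step 1: apply R0 at {0↦0, 1↦1, 2↦2}  → |V|=4 |E|=8  E = 0-p->2 0-q->2 0-r->2 1-p->2 3-p->1 3-r->1 3-p->2 3-r->2
step 2: apply R0 at {0↦0, 1↦2, 2↦1}  → |V|=4 |E|=5  E = 0-q->2 3-p->1 3-r->1 3-p->2 3-r->2
final graph: no rule applies after step 2
NF nodes: {0:B, 1:C, 2:C, 3:B}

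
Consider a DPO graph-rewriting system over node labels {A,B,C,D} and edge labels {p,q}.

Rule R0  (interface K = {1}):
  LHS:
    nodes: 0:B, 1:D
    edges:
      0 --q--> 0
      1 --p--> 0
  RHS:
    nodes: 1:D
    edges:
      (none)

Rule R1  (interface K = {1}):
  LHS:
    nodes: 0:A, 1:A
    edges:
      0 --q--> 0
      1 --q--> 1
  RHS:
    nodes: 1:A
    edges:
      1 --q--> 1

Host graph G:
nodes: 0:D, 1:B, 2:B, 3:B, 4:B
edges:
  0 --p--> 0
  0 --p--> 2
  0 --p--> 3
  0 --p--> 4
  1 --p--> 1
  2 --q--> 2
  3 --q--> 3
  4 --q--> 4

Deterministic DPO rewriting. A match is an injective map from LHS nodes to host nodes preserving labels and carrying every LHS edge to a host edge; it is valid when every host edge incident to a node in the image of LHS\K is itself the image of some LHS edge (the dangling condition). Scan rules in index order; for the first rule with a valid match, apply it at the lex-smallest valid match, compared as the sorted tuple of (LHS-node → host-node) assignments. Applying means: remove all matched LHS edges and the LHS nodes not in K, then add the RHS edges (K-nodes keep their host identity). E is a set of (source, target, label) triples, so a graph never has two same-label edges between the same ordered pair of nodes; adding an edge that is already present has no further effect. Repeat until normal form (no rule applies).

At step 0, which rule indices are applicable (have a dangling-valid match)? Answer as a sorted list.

Answer: [R0]

Rewrite trace:
R0: 3 valid matches — {0↦2, 1↦0}, {0↦3, 1↦0}, {0↦4, 1↦0}
R1: no valid match — LHS pattern not found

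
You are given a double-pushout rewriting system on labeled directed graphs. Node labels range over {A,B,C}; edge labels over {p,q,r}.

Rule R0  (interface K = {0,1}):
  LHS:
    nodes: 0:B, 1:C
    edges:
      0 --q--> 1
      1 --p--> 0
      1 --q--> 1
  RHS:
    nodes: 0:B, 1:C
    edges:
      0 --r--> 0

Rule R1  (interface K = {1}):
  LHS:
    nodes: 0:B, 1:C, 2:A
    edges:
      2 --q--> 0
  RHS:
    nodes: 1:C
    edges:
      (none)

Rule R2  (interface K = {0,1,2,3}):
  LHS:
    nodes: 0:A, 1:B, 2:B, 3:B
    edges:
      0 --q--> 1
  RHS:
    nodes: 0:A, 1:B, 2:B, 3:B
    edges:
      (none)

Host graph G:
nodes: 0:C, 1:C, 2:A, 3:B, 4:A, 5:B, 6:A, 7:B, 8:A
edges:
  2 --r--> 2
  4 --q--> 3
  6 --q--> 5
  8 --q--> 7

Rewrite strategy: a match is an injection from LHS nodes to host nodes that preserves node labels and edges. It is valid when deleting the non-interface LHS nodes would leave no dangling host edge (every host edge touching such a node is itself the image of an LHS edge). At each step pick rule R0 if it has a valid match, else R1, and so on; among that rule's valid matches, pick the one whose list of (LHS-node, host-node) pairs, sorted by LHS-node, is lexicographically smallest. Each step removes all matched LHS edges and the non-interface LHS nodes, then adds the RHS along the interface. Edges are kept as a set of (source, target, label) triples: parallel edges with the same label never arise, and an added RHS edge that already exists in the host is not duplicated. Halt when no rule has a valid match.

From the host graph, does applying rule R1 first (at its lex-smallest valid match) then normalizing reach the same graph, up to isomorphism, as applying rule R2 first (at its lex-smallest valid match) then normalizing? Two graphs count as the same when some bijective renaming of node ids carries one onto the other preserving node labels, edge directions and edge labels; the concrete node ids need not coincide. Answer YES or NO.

Answer: NO

Derivation:
branch R1-first: apply at {0↦3, 1↦0, 2↦4} → |E|=3, then 2 more step(s) → NF |V|=3 |E|=1 V={0:C, 1:C, 2:A} E=2-r->2
branch R2-first: apply at {0↦4, 1↦3, 2↦5, 3↦7} → |E|=3, then 2 more step(s) → NF |V|=5 |E|=1 V={0:C, 1:C, 2:A, 3:B, 4:A} E=2-r->2
graphs not isomorphic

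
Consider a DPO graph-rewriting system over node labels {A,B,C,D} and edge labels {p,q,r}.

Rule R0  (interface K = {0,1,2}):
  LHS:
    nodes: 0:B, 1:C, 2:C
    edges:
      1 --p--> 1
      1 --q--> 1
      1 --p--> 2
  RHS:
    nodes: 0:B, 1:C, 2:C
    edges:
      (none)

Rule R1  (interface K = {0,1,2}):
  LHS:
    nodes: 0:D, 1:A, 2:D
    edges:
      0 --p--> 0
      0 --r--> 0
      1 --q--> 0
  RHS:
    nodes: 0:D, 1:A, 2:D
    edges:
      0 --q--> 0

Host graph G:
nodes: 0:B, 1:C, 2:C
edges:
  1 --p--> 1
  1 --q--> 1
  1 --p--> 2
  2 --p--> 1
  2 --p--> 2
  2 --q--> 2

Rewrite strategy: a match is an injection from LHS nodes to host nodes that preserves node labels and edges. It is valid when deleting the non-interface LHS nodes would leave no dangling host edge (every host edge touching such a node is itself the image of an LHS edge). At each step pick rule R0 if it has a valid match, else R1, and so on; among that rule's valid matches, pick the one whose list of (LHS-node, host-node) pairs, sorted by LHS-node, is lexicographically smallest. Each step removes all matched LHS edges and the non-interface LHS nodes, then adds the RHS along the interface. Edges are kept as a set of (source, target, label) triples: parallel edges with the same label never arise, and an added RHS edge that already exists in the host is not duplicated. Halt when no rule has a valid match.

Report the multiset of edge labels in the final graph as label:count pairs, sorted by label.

initial: |V|=3 |E|=6  E = 1-p->1 1-q->1 1-p->2 2-p->1 2-p->2 2-q->2
step 1: apply R0 at {0↦0, 1↦1, 2↦2}  → |V|=3 |E|=3  E = 2-p->1 2-p->2 2-q->2
step 2: apply R0 at {0↦0, 1↦2, 2↦1}  → |V|=3 |E|=0  E = ∅
normal form: no rule applies after step 2
NF edges: []

Answer: (no edges)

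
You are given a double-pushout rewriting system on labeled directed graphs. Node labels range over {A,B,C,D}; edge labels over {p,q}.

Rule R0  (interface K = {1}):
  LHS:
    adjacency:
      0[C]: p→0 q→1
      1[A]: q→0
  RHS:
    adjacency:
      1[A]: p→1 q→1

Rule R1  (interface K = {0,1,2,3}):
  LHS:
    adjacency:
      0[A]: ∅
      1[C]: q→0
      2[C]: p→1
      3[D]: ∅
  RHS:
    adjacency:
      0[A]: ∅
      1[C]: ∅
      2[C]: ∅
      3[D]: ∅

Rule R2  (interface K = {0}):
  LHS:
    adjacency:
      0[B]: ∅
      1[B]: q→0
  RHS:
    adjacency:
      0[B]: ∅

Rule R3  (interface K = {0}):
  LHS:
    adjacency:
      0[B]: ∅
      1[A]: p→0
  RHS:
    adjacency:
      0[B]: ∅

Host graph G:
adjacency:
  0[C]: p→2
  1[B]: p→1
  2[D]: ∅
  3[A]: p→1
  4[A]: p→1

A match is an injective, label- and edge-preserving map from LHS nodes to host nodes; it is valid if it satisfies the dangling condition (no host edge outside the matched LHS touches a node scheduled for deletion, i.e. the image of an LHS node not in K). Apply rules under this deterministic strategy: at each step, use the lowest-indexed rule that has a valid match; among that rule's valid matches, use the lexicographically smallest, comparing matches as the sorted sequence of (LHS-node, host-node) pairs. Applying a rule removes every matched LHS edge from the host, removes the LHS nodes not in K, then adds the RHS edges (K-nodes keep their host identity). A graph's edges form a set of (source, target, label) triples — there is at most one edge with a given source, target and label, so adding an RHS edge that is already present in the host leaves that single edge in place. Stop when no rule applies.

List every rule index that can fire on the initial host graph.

R0: no valid match — LHS pattern not found
R1: no valid match — LHS pattern not found
R2: no valid match — LHS pattern not found
R3: 2 valid matches — {0↦1, 1↦3}, {0↦1, 1↦4}

Answer: [R3]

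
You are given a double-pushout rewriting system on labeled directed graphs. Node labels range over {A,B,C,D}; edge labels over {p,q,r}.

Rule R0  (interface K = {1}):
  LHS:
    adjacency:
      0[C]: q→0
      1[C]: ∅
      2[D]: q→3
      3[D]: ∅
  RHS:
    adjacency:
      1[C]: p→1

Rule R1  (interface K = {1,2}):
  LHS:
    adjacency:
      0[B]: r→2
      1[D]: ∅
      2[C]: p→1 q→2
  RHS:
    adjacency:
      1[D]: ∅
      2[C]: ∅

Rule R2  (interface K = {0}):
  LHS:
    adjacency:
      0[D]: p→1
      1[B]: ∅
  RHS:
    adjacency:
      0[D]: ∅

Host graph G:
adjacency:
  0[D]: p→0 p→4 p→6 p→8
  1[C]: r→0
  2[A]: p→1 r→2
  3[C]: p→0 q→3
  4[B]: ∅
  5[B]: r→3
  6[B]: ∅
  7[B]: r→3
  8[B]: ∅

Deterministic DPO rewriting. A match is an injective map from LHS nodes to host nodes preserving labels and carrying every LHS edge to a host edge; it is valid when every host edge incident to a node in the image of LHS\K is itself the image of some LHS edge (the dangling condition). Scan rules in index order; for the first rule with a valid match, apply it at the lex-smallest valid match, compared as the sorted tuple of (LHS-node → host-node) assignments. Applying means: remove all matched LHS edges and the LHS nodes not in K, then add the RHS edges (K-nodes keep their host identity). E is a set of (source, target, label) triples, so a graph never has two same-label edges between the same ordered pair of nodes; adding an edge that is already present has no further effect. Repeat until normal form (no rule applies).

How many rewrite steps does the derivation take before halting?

Answer: 4

Rewrite trace:
start.  V:9 E:11  edges: 0-p->0 0-p->4 0-p->6 0-p->8 1-r->0 2-p->1 2-r->2 3-p->0 3-q->3 5-r->3 7-r->3
1. fire R1 via {0↦5, 1↦0, 2↦3}  →  V:8 E:8  edges: 0-p->0 0-p->4 0-p->6 0-p->8 1-r->0 2-p->1 2-r->2 7-r->3
2. fire R2 via {0↦0, 1↦4}  →  V:7 E:7  edges: 0-p->0 0-p->6 0-p->8 1-r->0 2-p->1 2-r->2 7-r->3
3. fire R2 via {0↦0, 1↦6}  →  V:6 E:6  edges: 0-p->0 0-p->8 1-r->0 2-p->1 2-r->2 7-r->3
4. fire R2 via {0↦0, 1↦8}  →  V:5 E:5  edges: 0-p->0 1-r->0 2-p->1 2-r->2 7-r->3
normal form: no rule applies after step 4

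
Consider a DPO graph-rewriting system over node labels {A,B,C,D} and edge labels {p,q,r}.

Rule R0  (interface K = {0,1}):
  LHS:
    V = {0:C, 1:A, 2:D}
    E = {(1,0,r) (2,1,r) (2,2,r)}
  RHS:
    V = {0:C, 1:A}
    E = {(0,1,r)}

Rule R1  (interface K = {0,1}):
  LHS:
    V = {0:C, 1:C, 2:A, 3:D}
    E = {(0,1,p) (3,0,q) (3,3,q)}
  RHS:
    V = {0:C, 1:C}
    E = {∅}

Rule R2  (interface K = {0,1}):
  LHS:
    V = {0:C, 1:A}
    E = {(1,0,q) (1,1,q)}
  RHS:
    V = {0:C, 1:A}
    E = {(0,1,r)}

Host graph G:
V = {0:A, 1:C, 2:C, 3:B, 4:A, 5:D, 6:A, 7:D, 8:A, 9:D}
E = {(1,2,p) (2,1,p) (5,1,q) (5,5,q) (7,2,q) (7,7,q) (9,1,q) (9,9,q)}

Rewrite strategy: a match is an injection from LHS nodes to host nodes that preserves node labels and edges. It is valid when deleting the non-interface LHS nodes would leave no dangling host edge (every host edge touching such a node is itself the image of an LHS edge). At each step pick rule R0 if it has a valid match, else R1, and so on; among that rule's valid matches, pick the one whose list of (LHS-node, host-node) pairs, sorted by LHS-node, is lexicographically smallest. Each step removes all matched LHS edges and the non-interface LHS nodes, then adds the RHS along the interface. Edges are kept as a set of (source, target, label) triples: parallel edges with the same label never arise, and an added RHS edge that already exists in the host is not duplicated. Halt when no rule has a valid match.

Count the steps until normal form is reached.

Answer: 2

Rewrite trace:
start.  V:10 E:8  edges: 1-p->2 2-p->1 5-q->1 5-q->5 7-q->2 7-q->7 9-q->1 9-q->9
1. fire R1 via {0↦1, 1↦2, 2↦0, 3↦5}  →  V:8 E:5  edges: 2-p->1 7-q->2 7-q->7 9-q->1 9-q->9
2. fire R1 via {0↦2, 1↦1, 2↦4, 3↦7}  →  V:6 E:2  edges: 9-q->1 9-q->9
normal form: no rule applies after step 2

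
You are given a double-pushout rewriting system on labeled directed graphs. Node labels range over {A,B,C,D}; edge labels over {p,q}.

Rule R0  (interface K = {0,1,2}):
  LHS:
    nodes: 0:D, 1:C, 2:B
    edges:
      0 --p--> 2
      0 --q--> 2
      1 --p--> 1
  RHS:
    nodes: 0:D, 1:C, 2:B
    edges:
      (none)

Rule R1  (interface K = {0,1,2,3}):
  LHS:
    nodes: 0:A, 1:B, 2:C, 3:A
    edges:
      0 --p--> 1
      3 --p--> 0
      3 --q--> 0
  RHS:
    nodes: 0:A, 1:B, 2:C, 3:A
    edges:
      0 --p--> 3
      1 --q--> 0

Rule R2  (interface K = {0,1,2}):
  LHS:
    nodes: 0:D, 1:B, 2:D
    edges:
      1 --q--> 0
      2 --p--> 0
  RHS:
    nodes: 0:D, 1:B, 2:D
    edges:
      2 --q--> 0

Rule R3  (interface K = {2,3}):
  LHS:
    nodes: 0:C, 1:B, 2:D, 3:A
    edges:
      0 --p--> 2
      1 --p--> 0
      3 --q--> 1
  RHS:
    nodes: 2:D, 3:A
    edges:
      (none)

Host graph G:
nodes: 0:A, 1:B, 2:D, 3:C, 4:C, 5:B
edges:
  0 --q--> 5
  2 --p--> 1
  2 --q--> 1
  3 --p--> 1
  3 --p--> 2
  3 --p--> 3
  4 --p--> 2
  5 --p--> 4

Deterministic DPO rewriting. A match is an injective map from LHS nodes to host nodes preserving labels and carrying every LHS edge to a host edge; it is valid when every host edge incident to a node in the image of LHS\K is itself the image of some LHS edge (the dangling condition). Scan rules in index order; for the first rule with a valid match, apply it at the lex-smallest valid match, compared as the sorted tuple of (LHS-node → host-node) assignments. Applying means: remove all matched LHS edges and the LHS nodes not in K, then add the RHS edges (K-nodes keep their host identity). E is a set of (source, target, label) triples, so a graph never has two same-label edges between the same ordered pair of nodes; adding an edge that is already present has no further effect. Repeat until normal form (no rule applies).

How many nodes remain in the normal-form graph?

Answer: 4

Rewrite trace:
start.  V:6 E:8  edges: 0-q->5 2-p->1 2-q->1 3-p->1 3-p->2 3-p->3 4-p->2 5-p->4
1. fire R0 via {0↦2, 1↦3, 2↦1}  →  V:6 E:5  edges: 0-q->5 3-p->1 3-p->2 4-p->2 5-p->4
2. fire R3 via {0↦4, 1↦5, 2↦2, 3↦0}  →  V:4 E:2  edges: 3-p->1 3-p->2
normal form: no rule applies after step 2
NF nodes: {0:A, 1:B, 2:D, 3:C}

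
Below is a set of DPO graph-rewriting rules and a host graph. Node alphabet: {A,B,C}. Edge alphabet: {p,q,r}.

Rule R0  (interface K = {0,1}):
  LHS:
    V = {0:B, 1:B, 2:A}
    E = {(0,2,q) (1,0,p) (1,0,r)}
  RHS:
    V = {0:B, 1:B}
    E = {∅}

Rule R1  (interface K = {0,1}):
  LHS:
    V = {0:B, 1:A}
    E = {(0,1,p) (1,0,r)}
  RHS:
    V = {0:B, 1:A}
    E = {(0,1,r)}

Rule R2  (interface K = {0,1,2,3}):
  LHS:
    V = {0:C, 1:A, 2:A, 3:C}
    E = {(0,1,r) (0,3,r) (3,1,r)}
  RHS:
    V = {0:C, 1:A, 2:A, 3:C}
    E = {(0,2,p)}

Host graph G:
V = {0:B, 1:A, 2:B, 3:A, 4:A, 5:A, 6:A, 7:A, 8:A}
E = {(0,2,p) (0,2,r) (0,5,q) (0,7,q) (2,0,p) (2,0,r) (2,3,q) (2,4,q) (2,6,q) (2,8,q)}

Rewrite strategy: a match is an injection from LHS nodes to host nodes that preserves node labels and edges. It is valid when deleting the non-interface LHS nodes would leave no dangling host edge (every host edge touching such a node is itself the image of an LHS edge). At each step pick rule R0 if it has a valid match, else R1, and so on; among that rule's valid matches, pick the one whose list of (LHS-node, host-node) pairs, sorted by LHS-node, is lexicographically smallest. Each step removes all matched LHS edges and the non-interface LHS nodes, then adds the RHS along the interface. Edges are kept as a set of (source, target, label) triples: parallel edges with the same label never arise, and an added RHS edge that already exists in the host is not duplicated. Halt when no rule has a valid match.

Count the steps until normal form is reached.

Answer: 2

Steps:
[0] host  ⇒  9 nodes, 10 edges  {0-p->2 0-r->2 0-q->5 0-q->7 2-p->0 2-r->0 2-q->3 2-q->4 2-q->6 2-q->8}
[1] R0 @ {0↦0, 1↦2, 2↦5}  ⇒  8 nodes, 7 edges  {0-p->2 0-r->2 0-q->7 2-q->3 2-q->4 2-q->6 2-q->8}
[2] R0 @ {0↦2, 1↦0, 2↦3}  ⇒  7 nodes, 4 edges  {0-q->7 2-q->4 2-q->6 2-q->8}
normal form: no rule applies after step 2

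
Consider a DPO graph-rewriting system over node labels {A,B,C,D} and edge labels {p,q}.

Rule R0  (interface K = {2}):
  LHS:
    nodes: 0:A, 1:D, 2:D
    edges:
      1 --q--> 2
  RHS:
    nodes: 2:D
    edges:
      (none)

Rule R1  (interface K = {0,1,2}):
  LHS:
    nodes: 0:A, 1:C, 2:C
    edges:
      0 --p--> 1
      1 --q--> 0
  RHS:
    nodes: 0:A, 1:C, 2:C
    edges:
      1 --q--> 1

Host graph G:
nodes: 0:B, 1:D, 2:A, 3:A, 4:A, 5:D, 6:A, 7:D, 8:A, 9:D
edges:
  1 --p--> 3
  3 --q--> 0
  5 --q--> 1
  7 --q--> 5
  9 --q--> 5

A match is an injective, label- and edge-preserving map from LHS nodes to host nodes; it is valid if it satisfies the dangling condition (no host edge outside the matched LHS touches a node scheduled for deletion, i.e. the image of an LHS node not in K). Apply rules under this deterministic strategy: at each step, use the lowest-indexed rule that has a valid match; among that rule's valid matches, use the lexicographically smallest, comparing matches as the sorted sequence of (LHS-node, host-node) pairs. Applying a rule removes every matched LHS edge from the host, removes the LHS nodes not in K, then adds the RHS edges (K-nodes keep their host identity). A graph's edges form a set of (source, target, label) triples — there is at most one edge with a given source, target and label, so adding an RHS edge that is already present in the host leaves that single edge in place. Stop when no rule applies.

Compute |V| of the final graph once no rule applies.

[0] host  ⇒  10 nodes, 5 edges  {1-p->3 3-q->0 5-q->1 7-q->5 9-q->5}
[1] R0 @ {0↦2, 1↦7, 2↦5}  ⇒  8 nodes, 4 edges  {1-p->3 3-q->0 5-q->1 9-q->5}
[2] R0 @ {0↦4, 1↦9, 2↦5}  ⇒  6 nodes, 3 edges  {1-p->3 3-q->0 5-q->1}
[3] R0 @ {0↦6, 1↦5, 2↦1}  ⇒  4 nodes, 2 edges  {1-p->3 3-q->0}
final graph: no rule applies after step 3
NF nodes: {0:B, 1:D, 3:A, 8:A}

Answer: 4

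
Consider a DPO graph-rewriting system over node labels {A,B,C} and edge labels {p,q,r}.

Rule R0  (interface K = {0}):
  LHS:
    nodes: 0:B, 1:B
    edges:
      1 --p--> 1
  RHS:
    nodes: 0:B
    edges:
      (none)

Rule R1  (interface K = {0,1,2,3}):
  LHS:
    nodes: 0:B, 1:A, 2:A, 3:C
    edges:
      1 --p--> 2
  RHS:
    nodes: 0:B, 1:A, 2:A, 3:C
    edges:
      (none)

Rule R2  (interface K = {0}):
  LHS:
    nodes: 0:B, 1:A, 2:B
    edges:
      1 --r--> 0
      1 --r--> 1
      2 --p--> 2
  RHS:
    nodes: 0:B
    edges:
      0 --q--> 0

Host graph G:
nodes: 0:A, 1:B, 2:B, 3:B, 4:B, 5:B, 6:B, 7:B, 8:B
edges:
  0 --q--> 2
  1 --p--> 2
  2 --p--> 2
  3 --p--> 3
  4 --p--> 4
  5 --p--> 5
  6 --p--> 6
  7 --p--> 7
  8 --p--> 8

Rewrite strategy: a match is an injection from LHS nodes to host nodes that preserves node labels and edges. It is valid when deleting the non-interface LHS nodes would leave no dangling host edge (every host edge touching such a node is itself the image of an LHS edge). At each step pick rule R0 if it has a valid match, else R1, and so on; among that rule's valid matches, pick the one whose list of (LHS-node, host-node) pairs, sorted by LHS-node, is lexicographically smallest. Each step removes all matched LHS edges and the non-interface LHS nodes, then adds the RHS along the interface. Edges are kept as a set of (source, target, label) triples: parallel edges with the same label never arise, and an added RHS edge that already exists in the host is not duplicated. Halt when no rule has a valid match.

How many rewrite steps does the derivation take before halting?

Answer: 6

Rewrite trace:
[0] host  ⇒  9 nodes, 9 edges  {0-q->2 1-p->2 2-p->2 3-p->3 4-p->4 5-p->5 6-p->6 7-p->7 8-p->8}
[1] R0 @ {0↦1, 1↦3}  ⇒  8 nodes, 8 edges  {0-q->2 1-p->2 2-p->2 4-p->4 5-p->5 6-p->6 7-p->7 8-p->8}
[2] R0 @ {0↦1, 1↦4}  ⇒  7 nodes, 7 edges  {0-q->2 1-p->2 2-p->2 5-p->5 6-p->6 7-p->7 8-p->8}
[3] R0 @ {0↦1, 1↦5}  ⇒  6 nodes, 6 edges  {0-q->2 1-p->2 2-p->2 6-p->6 7-p->7 8-p->8}
[4] R0 @ {0↦1, 1↦6}  ⇒  5 nodes, 5 edges  {0-q->2 1-p->2 2-p->2 7-p->7 8-p->8}
[5] R0 @ {0↦1, 1↦7}  ⇒  4 nodes, 4 edges  {0-q->2 1-p->2 2-p->2 8-p->8}
[6] R0 @ {0↦1, 1↦8}  ⇒  3 nodes, 3 edges  {0-q->2 1-p->2 2-p->2}
final graph: no rule applies after step 6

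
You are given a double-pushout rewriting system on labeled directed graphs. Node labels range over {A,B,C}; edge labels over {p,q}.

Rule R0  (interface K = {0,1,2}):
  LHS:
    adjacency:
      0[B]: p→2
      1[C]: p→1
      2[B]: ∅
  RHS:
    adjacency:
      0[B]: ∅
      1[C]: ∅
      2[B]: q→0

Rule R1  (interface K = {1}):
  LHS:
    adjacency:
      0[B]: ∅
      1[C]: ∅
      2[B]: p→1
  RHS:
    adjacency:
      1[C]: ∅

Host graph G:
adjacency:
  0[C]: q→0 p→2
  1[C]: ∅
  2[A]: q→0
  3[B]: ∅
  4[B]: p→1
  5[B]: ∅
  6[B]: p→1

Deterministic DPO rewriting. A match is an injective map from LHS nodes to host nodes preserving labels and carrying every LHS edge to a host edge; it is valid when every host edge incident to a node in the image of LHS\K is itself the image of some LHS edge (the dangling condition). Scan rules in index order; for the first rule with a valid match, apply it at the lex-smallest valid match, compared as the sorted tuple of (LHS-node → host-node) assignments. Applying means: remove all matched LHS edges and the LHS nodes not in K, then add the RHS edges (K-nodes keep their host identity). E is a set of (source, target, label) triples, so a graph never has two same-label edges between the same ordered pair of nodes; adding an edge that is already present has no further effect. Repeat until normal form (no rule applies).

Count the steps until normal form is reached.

[0] host  ⇒  7 nodes, 5 edges  {0-q->0 0-p->2 2-q->0 4-p->1 6-p->1}
[1] R1 @ {0↦3, 1↦1, 2↦4}  ⇒  5 nodes, 4 edges  {0-q->0 0-p->2 2-q->0 6-p->1}
[2] R1 @ {0↦5, 1↦1, 2↦6}  ⇒  3 nodes, 3 edges  {0-q->0 0-p->2 2-q->0}
halt: no rule applies after step 2

Answer: 2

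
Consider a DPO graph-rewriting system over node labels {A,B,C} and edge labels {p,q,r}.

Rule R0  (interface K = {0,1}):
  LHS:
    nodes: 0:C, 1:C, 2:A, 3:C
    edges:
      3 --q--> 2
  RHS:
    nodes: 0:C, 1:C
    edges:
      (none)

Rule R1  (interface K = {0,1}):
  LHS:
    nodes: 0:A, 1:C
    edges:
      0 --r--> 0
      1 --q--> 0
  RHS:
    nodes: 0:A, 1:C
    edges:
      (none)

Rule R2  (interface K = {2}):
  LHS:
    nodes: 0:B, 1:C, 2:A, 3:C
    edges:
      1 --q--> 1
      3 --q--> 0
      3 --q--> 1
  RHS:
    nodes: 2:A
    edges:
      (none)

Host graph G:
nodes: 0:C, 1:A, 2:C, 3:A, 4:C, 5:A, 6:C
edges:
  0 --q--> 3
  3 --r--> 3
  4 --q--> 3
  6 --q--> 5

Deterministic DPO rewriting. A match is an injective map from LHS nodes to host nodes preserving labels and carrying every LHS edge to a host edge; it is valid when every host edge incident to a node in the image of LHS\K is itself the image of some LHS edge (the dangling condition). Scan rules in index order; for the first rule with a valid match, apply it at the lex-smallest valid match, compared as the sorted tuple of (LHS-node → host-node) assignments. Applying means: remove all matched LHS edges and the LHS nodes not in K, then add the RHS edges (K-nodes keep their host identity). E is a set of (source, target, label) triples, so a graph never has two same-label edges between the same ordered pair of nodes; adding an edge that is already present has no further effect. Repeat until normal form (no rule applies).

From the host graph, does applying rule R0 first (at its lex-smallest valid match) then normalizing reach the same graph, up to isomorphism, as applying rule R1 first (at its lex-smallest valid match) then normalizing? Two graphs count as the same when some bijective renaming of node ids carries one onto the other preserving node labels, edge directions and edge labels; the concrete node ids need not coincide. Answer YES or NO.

branch R0-first: apply at {0↦0, 1↦2, 2↦5, 3↦6} → |E|=3, then 2 more step(s) → NF |V|=3 |E|=0 V={0:C, 1:A, 2:C} E=∅
branch R1-first: apply at {0↦3, 1↦0} → |E|=2, then 2 more step(s) → NF |V|=3 |E|=0 V={0:C, 1:A, 2:C} E=∅
graphs isomorphic (equal up to label-preserving node renaming)

Answer: YES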